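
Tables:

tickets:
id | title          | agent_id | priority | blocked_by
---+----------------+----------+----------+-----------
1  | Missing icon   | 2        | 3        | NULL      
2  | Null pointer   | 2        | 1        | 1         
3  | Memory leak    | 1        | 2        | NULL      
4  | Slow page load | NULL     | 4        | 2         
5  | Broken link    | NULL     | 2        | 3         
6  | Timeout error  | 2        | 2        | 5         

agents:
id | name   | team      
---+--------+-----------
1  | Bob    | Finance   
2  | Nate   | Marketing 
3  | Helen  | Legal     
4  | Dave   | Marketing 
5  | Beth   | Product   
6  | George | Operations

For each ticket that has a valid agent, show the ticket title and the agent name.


INNER JOIN keeps only tickets rows whose agent_id matches an id in agents. Walk through each ticket:
  - ticket 1 (Missing icon): agent_id=2 -> matches Nate
  - ticket 2 (Null pointer): agent_id=2 -> matches Nate
  - ticket 3 (Memory leak): agent_id=1 -> matches Bob
  - ticket 4 (Slow page load): agent_id=NULL, no match -> dropped
  - ticket 5 (Broken link): agent_id=NULL, no match -> dropped
  - ticket 6 (Timeout error): agent_id=2 -> matches Nate
So 2 of 6 rows are dropped.

SQL:
SELECT a.title, b.name AS agent
FROM tickets a
INNER JOIN agents b ON a.agent_id = b.id

Result:
title         | agent
--------------+------
Missing icon  | Nate 
Null pointer  | Nate 
Memory leak   | Bob  
Timeout error | Nate 


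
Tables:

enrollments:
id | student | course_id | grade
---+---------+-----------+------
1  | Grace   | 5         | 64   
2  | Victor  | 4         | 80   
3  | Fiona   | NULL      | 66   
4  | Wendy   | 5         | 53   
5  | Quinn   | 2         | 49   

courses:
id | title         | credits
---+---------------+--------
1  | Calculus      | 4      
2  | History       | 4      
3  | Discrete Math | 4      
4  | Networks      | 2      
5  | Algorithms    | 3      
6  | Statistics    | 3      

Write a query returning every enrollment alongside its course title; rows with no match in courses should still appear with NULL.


LEFT JOIN keeps every row from enrollments (the left table); where course_id has no match in courses, the course columns become NULL. Walk through each enrollment:
  - enrollment 1 (Grace): course_id=5 -> matches Algorithms
  - enrollment 2 (Victor): course_id=4 -> matches Networks
  - enrollment 3 (Fiona): course_id=NULL, no match -> kept with NULL
  - enrollment 4 (Wendy): course_id=5 -> matches Algorithms
  - enrollment 5 (Quinn): course_id=2 -> matches History
All 5 rows appear; 1 has NULL course.

SQL:
SELECT a.student, b.title AS course
FROM enrollments a
LEFT JOIN courses b ON a.course_id = b.id

Result:
student | course    
--------+-----------
Grace   | Algorithms
Victor  | Networks  
Fiona   | NULL      
Wendy   | Algorithms
Quinn   | History   


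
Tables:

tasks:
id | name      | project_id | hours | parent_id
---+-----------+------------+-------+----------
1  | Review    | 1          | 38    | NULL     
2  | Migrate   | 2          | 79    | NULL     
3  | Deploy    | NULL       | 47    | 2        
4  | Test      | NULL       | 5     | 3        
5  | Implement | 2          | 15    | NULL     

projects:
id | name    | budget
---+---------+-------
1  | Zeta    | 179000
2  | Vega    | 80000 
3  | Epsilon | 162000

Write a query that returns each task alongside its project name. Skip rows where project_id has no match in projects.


INNER JOIN keeps only tasks rows whose project_id matches an id in projects. Walk through each task:
  - task 1 (Review): project_id=1 -> matches Zeta
  - task 2 (Migrate): project_id=2 -> matches Vega
  - task 3 (Deploy): project_id=NULL, no match -> dropped
  - task 4 (Test): project_id=NULL, no match -> dropped
  - task 5 (Implement): project_id=2 -> matches Vega
So 2 of 5 rows are dropped.

SQL:
SELECT a.name, b.name AS project
FROM tasks a
INNER JOIN projects b ON a.project_id = b.id

Result:
name      | project
----------+--------
Review    | Zeta   
Migrate   | Vega   
Implement | Vega   


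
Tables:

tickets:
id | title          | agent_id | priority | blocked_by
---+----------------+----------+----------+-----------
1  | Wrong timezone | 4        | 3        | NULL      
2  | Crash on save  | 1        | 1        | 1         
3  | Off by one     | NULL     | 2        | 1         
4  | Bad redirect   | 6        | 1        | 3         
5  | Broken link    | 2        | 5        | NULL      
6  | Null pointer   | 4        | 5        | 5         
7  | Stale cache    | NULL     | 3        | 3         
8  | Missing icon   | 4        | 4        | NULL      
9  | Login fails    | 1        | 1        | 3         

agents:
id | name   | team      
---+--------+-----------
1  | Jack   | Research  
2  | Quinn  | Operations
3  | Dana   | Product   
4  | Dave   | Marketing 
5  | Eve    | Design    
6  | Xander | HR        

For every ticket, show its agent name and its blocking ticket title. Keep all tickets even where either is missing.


Two LEFT JOINs from the same base table tickets: one to agents via agent_id, one to tickets itself via blocked_by. Both are LEFT so every ticket is preserved.
Match against agents:
  - ticket 1 (Wrong timezone): agent_id=4 -> matches Dave
  - ticket 2 (Crash on save): agent_id=1 -> matches Jack
  - ticket 3 (Off by one): agent_id=NULL, no match -> kept with NULL
  - ticket 4 (Bad redirect): agent_id=6 -> matches Xander
  - ticket 5 (Broken link): agent_id=2 -> matches Quinn
  - ticket 6 (Null pointer): agent_id=4 -> matches Dave
  - ticket 7 (Stale cache): agent_id=NULL, no match -> kept with NULL
  - ticket 8 (Missing icon): agent_id=4 -> matches Dave
  - ticket 9 (Login fails): agent_id=1 -> matches Jack
Match against tickets (self):
  - ticket 1 (Wrong timezone): blocked_by=NULL -> NULL
  - ticket 2 (Crash on save): blocked_by=1 -> Wrong timezone
  - ticket 3 (Off by one): blocked_by=1 -> Wrong timezone
  - ticket 4 (Bad redirect): blocked_by=3 -> Off by one
  - ticket 5 (Broken link): blocked_by=NULL -> NULL
  - ticket 6 (Null pointer): blocked_by=5 -> Broken link
  - ticket 7 (Stale cache): blocked_by=3 -> Off by one
  - ticket 8 (Missing icon): blocked_by=NULL -> NULL
  - ticket 9 (Login fails): blocked_by=3 -> Off by one

SQL:
SELECT a.title, b.name AS agent, c.title AS blocked_by
FROM tickets a
LEFT JOIN agents b ON a.agent_id = b.id
LEFT JOIN tickets c ON a.blocked_by = c.id

Result:
title          | agent  | blocked_by    
---------------+--------+---------------
Wrong timezone | Dave   | NULL          
Crash on save  | Jack   | Wrong timezone
Off by one     | NULL   | Wrong timezone
Bad redirect   | Xander | Off by one    
Broken link    | Quinn  | NULL          
Null pointer   | Dave   | Broken link   
Stale cache    | NULL   | Off by one    
Missing icon   | Dave   | NULL          
Login fails    | Jack   | Off by one    


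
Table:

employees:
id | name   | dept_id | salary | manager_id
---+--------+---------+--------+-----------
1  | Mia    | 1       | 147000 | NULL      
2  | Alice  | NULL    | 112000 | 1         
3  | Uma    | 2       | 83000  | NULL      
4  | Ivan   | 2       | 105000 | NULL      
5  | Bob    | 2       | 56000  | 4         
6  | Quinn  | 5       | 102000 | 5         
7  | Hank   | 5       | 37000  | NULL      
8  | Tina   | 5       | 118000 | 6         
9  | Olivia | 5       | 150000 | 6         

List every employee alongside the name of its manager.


This is a self-join: employees is joined to a second copy of itself, matching each row's manager_id to another row's id. Use LEFT JOIN so rows with manager_id=NULL are kept.
  - employee 1 (Mia): manager_id=NULL -> NULL
  - employee 2 (Alice): manager_id=1 -> Mia
  - employee 3 (Uma): manager_id=NULL -> NULL
  - employee 4 (Ivan): manager_id=NULL -> NULL
  - employee 5 (Bob): manager_id=4 -> Ivan
  - employee 6 (Quinn): manager_id=5 -> Bob
  - employee 7 (Hank): manager_id=NULL -> NULL
  - employee 8 (Tina): manager_id=6 -> Quinn
  - employee 9 (Olivia): manager_id=6 -> Quinn

SQL:
SELECT a.name AS item, b.name AS manager
FROM employees a
LEFT JOIN employees b ON a.manager_id = b.id

Result:
item   | manager
-------+--------
Mia    | NULL   
Alice  | Mia    
Uma    | NULL   
Ivan   | NULL   
Bob    | Ivan   
Quinn  | Bob    
Hank   | NULL   
Tina   | Quinn  
Olivia | Quinn  


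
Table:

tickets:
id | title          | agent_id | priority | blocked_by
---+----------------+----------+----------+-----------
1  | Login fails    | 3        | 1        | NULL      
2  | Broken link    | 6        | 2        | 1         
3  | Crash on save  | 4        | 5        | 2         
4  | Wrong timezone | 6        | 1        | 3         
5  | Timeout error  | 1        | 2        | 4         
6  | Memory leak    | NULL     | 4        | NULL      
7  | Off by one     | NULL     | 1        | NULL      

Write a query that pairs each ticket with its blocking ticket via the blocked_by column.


This is a self-join: tickets is joined to a second copy of itself, matching each row's blocked_by to another row's id. Use LEFT JOIN so rows with blocked_by=NULL are kept.
  - ticket 1 (Login fails): blocked_by=NULL -> NULL
  - ticket 2 (Broken link): blocked_by=1 -> Login fails
  - ticket 3 (Crash on save): blocked_by=2 -> Broken link
  - ticket 4 (Wrong timezone): blocked_by=3 -> Crash on save
  - ticket 5 (Timeout error): blocked_by=4 -> Wrong timezone
  - ticket 6 (Memory leak): blocked_by=NULL -> NULL
  - ticket 7 (Off by one): blocked_by=NULL -> NULL

SQL:
SELECT a.title AS item, b.title AS blocked_by
FROM tickets a
LEFT JOIN tickets b ON a.blocked_by = b.id

Result:
item           | blocked_by    
---------------+---------------
Login fails    | NULL          
Broken link    | Login fails   
Crash on save  | Broken link   
Wrong timezone | Crash on save 
Timeout error  | Wrong timezone
Memory leak    | NULL          
Off by one     | NULL          


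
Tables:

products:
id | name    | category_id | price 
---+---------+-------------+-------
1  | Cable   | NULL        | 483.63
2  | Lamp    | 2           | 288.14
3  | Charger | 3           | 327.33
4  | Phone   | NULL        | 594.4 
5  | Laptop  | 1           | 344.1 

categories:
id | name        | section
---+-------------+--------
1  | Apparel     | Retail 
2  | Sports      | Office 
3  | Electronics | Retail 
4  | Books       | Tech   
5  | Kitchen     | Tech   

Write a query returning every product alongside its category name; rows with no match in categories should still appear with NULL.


LEFT JOIN keeps every row from products (the left table); where category_id has no match in categories, the category columns become NULL. Walk through each product:
  - product 1 (Cable): category_id=NULL, no match -> kept with NULL
  - product 2 (Lamp): category_id=2 -> matches Sports
  - product 3 (Charger): category_id=3 -> matches Electronics
  - product 4 (Phone): category_id=NULL, no match -> kept with NULL
  - product 5 (Laptop): category_id=1 -> matches Apparel
All 5 rows appear; 2 have NULL category.

SQL:
SELECT a.name, b.name AS category
FROM products a
LEFT JOIN categories b ON a.category_id = b.id

Result:
name    | category   
--------+------------
Cable   | NULL       
Lamp    | Sports     
Charger | Electronics
Phone   | NULL       
Laptop  | Apparel    


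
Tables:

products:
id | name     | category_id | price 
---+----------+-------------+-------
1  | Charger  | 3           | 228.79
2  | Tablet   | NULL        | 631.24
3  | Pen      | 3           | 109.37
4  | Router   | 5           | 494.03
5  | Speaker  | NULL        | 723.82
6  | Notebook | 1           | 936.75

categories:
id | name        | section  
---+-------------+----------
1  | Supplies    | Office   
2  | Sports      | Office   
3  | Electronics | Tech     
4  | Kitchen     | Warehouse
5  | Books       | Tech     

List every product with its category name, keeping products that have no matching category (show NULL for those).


LEFT JOIN keeps every row from products (the left table); where category_id has no match in categories, the category columns become NULL. Walk through each product:
  - product 1 (Charger): category_id=3 -> matches Electronics
  - product 2 (Tablet): category_id=NULL, no match -> kept with NULL
  - product 3 (Pen): category_id=3 -> matches Electronics
  - product 4 (Router): category_id=5 -> matches Books
  - product 5 (Speaker): category_id=NULL, no match -> kept with NULL
  - product 6 (Notebook): category_id=1 -> matches Supplies
All 6 rows appear; 2 have NULL category.

SQL:
SELECT a.name, b.name AS category
FROM products a
LEFT JOIN categories b ON a.category_id = b.id

Result:
name     | category   
---------+------------
Charger  | Electronics
Tablet   | NULL       
Pen      | Electronics
Router   | Books      
Speaker  | NULL       
Notebook | Supplies   


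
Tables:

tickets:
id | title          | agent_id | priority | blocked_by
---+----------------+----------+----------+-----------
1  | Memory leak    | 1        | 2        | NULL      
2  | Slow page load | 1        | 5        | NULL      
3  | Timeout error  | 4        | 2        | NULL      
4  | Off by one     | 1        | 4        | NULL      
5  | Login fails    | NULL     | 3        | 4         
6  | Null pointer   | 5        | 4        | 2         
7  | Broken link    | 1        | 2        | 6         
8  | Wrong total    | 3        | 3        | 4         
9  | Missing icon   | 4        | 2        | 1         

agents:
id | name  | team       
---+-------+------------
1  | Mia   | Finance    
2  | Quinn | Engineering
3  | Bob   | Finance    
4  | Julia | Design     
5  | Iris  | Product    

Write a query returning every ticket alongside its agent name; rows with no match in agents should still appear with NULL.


LEFT JOIN keeps every row from tickets (the left table); where agent_id has no match in agents, the agent columns become NULL. Walk through each ticket:
  - ticket 1 (Memory leak): agent_id=1 -> matches Mia
  - ticket 2 (Slow page load): agent_id=1 -> matches Mia
  - ticket 3 (Timeout error): agent_id=4 -> matches Julia
  - ticket 4 (Off by one): agent_id=1 -> matches Mia
  - ticket 5 (Login fails): agent_id=NULL, no match -> kept with NULL
  - ticket 6 (Null pointer): agent_id=5 -> matches Iris
  - ticket 7 (Broken link): agent_id=1 -> matches Mia
  - ticket 8 (Wrong total): agent_id=3 -> matches Bob
  - ticket 9 (Missing icon): agent_id=4 -> matches Julia
All 9 rows appear; 1 has NULL agent.

SQL:
SELECT a.title, b.name AS agent
FROM tickets a
LEFT JOIN agents b ON a.agent_id = b.id

Result:
title          | agent
---------------+------
Memory leak    | Mia  
Slow page load | Mia  
Timeout error  | Julia
Off by one     | Mia  
Login fails    | NULL 
Null pointer   | Iris 
Broken link    | Mia  
Wrong total    | Bob  
Missing icon   | Julia


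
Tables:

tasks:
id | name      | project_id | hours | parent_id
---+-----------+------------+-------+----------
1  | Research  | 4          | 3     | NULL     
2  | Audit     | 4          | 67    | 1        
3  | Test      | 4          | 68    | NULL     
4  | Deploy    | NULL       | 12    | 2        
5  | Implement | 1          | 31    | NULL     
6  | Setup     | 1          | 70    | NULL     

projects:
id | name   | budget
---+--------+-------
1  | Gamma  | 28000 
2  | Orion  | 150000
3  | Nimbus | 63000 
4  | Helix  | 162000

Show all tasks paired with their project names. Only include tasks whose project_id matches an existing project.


INNER JOIN keeps only tasks rows whose project_id matches an id in projects. Walk through each task:
  - task 1 (Research): project_id=4 -> matches Helix
  - task 2 (Audit): project_id=4 -> matches Helix
  - task 3 (Test): project_id=4 -> matches Helix
  - task 4 (Deploy): project_id=NULL, no match -> dropped
  - task 5 (Implement): project_id=1 -> matches Gamma
  - task 6 (Setup): project_id=1 -> matches Gamma
So 1 of 6 rows is dropped.

SQL:
SELECT a.name, b.name AS project
FROM tasks a
INNER JOIN projects b ON a.project_id = b.id

Result:
name      | project
----------+--------
Research  | Helix  
Audit     | Helix  
Test      | Helix  
Implement | Gamma  
Setup     | Gamma  


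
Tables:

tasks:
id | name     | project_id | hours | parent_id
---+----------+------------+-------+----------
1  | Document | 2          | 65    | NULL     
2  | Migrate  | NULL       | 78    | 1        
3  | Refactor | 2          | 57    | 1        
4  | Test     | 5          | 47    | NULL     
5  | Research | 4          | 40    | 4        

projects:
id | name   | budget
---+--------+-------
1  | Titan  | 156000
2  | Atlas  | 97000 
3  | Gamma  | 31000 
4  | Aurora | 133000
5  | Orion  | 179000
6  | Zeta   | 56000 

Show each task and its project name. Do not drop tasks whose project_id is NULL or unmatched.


LEFT JOIN keeps every row from tasks (the left table); where project_id has no match in projects, the project columns become NULL. Walk through each task:
  - task 1 (Document): project_id=2 -> matches Atlas
  - task 2 (Migrate): project_id=NULL, no match -> kept with NULL
  - task 3 (Refactor): project_id=2 -> matches Atlas
  - task 4 (Test): project_id=5 -> matches Orion
  - task 5 (Research): project_id=4 -> matches Aurora
All 5 rows appear; 1 has NULL project.

SQL:
SELECT a.name, b.name AS project
FROM tasks a
LEFT JOIN projects b ON a.project_id = b.id

Result:
name     | project
---------+--------
Document | Atlas  
Migrate  | NULL   
Refactor | Atlas  
Test     | Orion  
Research | Aurora 


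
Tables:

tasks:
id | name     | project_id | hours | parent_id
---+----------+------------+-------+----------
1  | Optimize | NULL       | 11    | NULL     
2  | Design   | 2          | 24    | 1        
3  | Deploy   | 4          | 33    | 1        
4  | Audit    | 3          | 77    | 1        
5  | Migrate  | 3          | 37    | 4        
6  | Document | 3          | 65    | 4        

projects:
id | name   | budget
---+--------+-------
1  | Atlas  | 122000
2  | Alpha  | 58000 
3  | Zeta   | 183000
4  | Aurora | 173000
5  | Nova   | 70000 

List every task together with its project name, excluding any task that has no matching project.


INNER JOIN keeps only tasks rows whose project_id matches an id in projects. Walk through each task:
  - task 1 (Optimize): project_id=NULL, no match -> dropped
  - task 2 (Design): project_id=2 -> matches Alpha
  - task 3 (Deploy): project_id=4 -> matches Aurora
  - task 4 (Audit): project_id=3 -> matches Zeta
  - task 5 (Migrate): project_id=3 -> matches Zeta
  - task 6 (Document): project_id=3 -> matches Zeta
So 1 of 6 rows is dropped.

SQL:
SELECT a.name, b.name AS project
FROM tasks a
INNER JOIN projects b ON a.project_id = b.id

Result:
name     | project
---------+--------
Design   | Alpha  
Deploy   | Aurora 
Audit    | Zeta   
Migrate  | Zeta   
Document | Zeta   


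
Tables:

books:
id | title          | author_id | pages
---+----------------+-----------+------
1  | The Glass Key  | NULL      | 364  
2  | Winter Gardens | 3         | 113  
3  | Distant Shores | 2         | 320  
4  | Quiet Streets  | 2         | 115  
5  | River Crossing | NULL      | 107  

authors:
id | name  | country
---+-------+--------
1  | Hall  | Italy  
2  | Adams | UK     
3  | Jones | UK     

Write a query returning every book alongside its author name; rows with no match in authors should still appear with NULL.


LEFT JOIN keeps every row from books (the left table); where author_id has no match in authors, the author columns become NULL. Walk through each book:
  - book 1 (The Glass Key): author_id=NULL, no match -> kept with NULL
  - book 2 (Winter Gardens): author_id=3 -> matches Jones
  - book 3 (Distant Shores): author_id=2 -> matches Adams
  - book 4 (Quiet Streets): author_id=2 -> matches Adams
  - book 5 (River Crossing): author_id=NULL, no match -> kept with NULL
All 5 rows appear; 2 have NULL author.

SQL:
SELECT a.title, b.name AS author
FROM books a
LEFT JOIN authors b ON a.author_id = b.id

Result:
title          | author
---------------+-------
The Glass Key  | NULL  
Winter Gardens | Jones 
Distant Shores | Adams 
Quiet Streets  | Adams 
River Crossing | NULL  


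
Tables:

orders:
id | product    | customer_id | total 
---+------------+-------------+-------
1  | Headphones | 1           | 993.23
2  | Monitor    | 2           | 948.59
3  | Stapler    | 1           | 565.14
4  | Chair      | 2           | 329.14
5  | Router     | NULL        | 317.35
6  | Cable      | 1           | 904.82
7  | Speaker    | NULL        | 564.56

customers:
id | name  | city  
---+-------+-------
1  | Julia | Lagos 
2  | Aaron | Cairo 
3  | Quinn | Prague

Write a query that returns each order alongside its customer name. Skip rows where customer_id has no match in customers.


INNER JOIN keeps only orders rows whose customer_id matches an id in customers. Walk through each order:
  - order 1 (Headphones): customer_id=1 -> matches Julia
  - order 2 (Monitor): customer_id=2 -> matches Aaron
  - order 3 (Stapler): customer_id=1 -> matches Julia
  - order 4 (Chair): customer_id=2 -> matches Aaron
  - order 5 (Router): customer_id=NULL, no match -> dropped
  - order 6 (Cable): customer_id=1 -> matches Julia
  - order 7 (Speaker): customer_id=NULL, no match -> dropped
So 2 of 7 rows are dropped.

SQL:
SELECT a.product, b.name AS customer
FROM orders a
INNER JOIN customers b ON a.customer_id = b.id

Result:
product    | customer
-----------+---------
Headphones | Julia   
Monitor    | Aaron   
Stapler    | Julia   
Chair      | Aaron   
Cable      | Julia   


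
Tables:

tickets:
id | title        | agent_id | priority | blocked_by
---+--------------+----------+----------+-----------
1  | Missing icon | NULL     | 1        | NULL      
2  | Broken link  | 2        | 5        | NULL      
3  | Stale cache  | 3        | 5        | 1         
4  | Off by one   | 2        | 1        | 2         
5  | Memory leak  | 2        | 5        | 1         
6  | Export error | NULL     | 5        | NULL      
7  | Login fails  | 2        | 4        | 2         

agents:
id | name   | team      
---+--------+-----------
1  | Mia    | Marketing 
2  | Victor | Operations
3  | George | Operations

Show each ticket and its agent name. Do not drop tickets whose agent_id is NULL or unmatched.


LEFT JOIN keeps every row from tickets (the left table); where agent_id has no match in agents, the agent columns become NULL. Walk through each ticket:
  - ticket 1 (Missing icon): agent_id=NULL, no match -> kept with NULL
  - ticket 2 (Broken link): agent_id=2 -> matches Victor
  - ticket 3 (Stale cache): agent_id=3 -> matches George
  - ticket 4 (Off by one): agent_id=2 -> matches Victor
  - ticket 5 (Memory leak): agent_id=2 -> matches Victor
  - ticket 6 (Export error): agent_id=NULL, no match -> kept with NULL
  - ticket 7 (Login fails): agent_id=2 -> matches Victor
All 7 rows appear; 2 have NULL agent.

SQL:
SELECT a.title, b.name AS agent
FROM tickets a
LEFT JOIN agents b ON a.agent_id = b.id

Result:
title        | agent 
-------------+-------
Missing icon | NULL  
Broken link  | Victor
Stale cache  | George
Off by one   | Victor
Memory leak  | Victor
Export error | NULL  
Login fails  | Victor


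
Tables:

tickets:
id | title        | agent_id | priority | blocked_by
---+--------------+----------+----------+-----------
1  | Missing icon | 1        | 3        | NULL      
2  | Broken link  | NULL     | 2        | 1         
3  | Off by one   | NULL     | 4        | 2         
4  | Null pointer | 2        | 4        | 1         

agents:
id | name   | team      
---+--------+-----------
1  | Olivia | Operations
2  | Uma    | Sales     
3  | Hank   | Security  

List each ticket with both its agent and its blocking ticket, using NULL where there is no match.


Two LEFT JOINs from the same base table tickets: one to agents via agent_id, one to tickets itself via blocked_by. Both are LEFT so every ticket is preserved.
Match against agents:
  - ticket 1 (Missing icon): agent_id=1 -> matches Olivia
  - ticket 2 (Broken link): agent_id=NULL, no match -> kept with NULL
  - ticket 3 (Off by one): agent_id=NULL, no match -> kept with NULL
  - ticket 4 (Null pointer): agent_id=2 -> matches Uma
Match against tickets (self):
  - ticket 1 (Missing icon): blocked_by=NULL -> NULL
  - ticket 2 (Broken link): blocked_by=1 -> Missing icon
  - ticket 3 (Off by one): blocked_by=2 -> Broken link
  - ticket 4 (Null pointer): blocked_by=1 -> Missing icon

SQL:
SELECT a.title, b.name AS agent, c.title AS blocked_by
FROM tickets a
LEFT JOIN agents b ON a.agent_id = b.id
LEFT JOIN tickets c ON a.blocked_by = c.id

Result:
title        | agent  | blocked_by  
-------------+--------+-------------
Missing icon | Olivia | NULL        
Broken link  | NULL   | Missing icon
Off by one   | NULL   | Broken link 
Null pointer | Uma    | Missing icon


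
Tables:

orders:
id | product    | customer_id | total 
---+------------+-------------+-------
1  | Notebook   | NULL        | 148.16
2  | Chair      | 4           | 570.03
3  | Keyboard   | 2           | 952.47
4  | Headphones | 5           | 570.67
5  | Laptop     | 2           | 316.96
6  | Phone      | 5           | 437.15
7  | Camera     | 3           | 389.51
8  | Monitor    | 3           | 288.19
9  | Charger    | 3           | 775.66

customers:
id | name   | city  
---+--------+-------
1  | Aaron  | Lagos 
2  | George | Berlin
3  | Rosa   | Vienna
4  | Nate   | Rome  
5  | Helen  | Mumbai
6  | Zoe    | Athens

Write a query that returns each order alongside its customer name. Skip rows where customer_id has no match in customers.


INNER JOIN keeps only orders rows whose customer_id matches an id in customers. Walk through each order:
  - order 1 (Notebook): customer_id=NULL, no match -> dropped
  - order 2 (Chair): customer_id=4 -> matches Nate
  - order 3 (Keyboard): customer_id=2 -> matches George
  - order 4 (Headphones): customer_id=5 -> matches Helen
  - order 5 (Laptop): customer_id=2 -> matches George
  - order 6 (Phone): customer_id=5 -> matches Helen
  - order 7 (Camera): customer_id=3 -> matches Rosa
  - order 8 (Monitor): customer_id=3 -> matches Rosa
  - order 9 (Charger): customer_id=3 -> matches Rosa
So 1 of 9 rows is dropped.

SQL:
SELECT a.product, b.name AS customer
FROM orders a
INNER JOIN customers b ON a.customer_id = b.id

Result:
product    | customer
-----------+---------
Chair      | Nate    
Keyboard   | George  
Headphones | Helen   
Laptop     | George  
Phone      | Helen   
Camera     | Rosa    
Monitor    | Rosa    
Charger    | Rosa    


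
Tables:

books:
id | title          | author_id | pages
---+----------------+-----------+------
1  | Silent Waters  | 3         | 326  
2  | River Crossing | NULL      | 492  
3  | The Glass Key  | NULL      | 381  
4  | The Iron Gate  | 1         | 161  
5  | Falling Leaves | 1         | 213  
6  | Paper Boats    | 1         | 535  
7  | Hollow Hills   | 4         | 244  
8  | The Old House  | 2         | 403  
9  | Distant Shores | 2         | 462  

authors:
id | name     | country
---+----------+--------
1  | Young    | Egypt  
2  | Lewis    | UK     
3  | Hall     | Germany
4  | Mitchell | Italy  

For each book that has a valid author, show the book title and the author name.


INNER JOIN keeps only books rows whose author_id matches an id in authors. Walk through each book:
  - book 1 (Silent Waters): author_id=3 -> matches Hall
  - book 2 (River Crossing): author_id=NULL, no match -> dropped
  - book 3 (The Glass Key): author_id=NULL, no match -> dropped
  - book 4 (The Iron Gate): author_id=1 -> matches Young
  - book 5 (Falling Leaves): author_id=1 -> matches Young
  - book 6 (Paper Boats): author_id=1 -> matches Young
  - book 7 (Hollow Hills): author_id=4 -> matches Mitchell
  - book 8 (The Old House): author_id=2 -> matches Lewis
  - book 9 (Distant Shores): author_id=2 -> matches Lewis
So 2 of 9 rows are dropped.

SQL:
SELECT a.title, b.name AS author
FROM books a
INNER JOIN authors b ON a.author_id = b.id

Result:
title          | author  
---------------+---------
Silent Waters  | Hall    
The Iron Gate  | Young   
Falling Leaves | Young   
Paper Boats    | Young   
Hollow Hills   | Mitchell
The Old House  | Lewis   
Distant Shores | Lewis   


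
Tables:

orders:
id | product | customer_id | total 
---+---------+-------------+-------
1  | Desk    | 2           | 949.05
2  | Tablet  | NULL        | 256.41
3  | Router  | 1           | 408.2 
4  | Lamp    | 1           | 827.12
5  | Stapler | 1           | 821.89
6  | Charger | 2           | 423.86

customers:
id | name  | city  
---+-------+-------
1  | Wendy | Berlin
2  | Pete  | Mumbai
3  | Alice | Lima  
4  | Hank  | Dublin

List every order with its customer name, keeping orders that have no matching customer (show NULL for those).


LEFT JOIN keeps every row from orders (the left table); where customer_id has no match in customers, the customer columns become NULL. Walk through each order:
  - order 1 (Desk): customer_id=2 -> matches Pete
  - order 2 (Tablet): customer_id=NULL, no match -> kept with NULL
  - order 3 (Router): customer_id=1 -> matches Wendy
  - order 4 (Lamp): customer_id=1 -> matches Wendy
  - order 5 (Stapler): customer_id=1 -> matches Wendy
  - order 6 (Charger): customer_id=2 -> matches Pete
All 6 rows appear; 1 has NULL customer.

SQL:
SELECT a.product, b.name AS customer
FROM orders a
LEFT JOIN customers b ON a.customer_id = b.id

Result:
product | customer
--------+---------
Desk    | Pete    
Tablet  | NULL    
Router  | Wendy   
Lamp    | Wendy   
Stapler | Wendy   
Charger | Pete    


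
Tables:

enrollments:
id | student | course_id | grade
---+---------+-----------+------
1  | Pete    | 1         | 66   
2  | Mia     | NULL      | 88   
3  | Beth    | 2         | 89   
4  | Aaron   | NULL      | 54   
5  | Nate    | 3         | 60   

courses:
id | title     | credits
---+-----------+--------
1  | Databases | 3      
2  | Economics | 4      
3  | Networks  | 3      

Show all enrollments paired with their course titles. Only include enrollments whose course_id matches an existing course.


INNER JOIN keeps only enrollments rows whose course_id matches an id in courses. Walk through each enrollment:
  - enrollment 1 (Pete): course_id=1 -> matches Databases
  - enrollment 2 (Mia): course_id=NULL, no match -> dropped
  - enrollment 3 (Beth): course_id=2 -> matches Economics
  - enrollment 4 (Aaron): course_id=NULL, no match -> dropped
  - enrollment 5 (Nate): course_id=3 -> matches Networks
So 2 of 5 rows are dropped.

SQL:
SELECT a.student, b.title AS course
FROM enrollments a
INNER JOIN courses b ON a.course_id = b.id

Result:
student | course   
--------+----------
Pete    | Databases
Beth    | Economics
Nate    | Networks 


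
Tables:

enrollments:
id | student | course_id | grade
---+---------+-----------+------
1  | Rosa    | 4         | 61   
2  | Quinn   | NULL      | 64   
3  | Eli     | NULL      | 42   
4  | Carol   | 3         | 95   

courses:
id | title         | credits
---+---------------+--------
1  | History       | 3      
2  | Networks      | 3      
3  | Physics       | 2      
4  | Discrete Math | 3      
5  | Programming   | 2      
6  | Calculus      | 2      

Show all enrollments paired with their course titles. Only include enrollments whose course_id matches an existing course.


INNER JOIN keeps only enrollments rows whose course_id matches an id in courses. Walk through each enrollment:
  - enrollment 1 (Rosa): course_id=4 -> matches Discrete Math
  - enrollment 2 (Quinn): course_id=NULL, no match -> dropped
  - enrollment 3 (Eli): course_id=NULL, no match -> dropped
  - enrollment 4 (Carol): course_id=3 -> matches Physics
So 2 of 4 rows are dropped.

SQL:
SELECT a.student, b.title AS course
FROM enrollments a
INNER JOIN courses b ON a.course_id = b.id

Result:
student | course       
--------+--------------
Rosa    | Discrete Math
Carol   | Physics      


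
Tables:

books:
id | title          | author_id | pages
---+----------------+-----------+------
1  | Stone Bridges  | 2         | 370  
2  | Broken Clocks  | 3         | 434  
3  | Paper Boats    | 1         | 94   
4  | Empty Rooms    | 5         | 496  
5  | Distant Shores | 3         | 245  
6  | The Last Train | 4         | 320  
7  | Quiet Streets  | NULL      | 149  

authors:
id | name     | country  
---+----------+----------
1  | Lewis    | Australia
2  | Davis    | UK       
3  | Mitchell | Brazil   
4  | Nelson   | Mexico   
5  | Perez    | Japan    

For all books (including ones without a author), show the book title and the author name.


LEFT JOIN keeps every row from books (the left table); where author_id has no match in authors, the author columns become NULL. Walk through each book:
  - book 1 (Stone Bridges): author_id=2 -> matches Davis
  - book 2 (Broken Clocks): author_id=3 -> matches Mitchell
  - book 3 (Paper Boats): author_id=1 -> matches Lewis
  - book 4 (Empty Rooms): author_id=5 -> matches Perez
  - book 5 (Distant Shores): author_id=3 -> matches Mitchell
  - book 6 (The Last Train): author_id=4 -> matches Nelson
  - book 7 (Quiet Streets): author_id=NULL, no match -> kept with NULL
All 7 rows appear; 1 has NULL author.

SQL:
SELECT a.title, b.name AS author
FROM books a
LEFT JOIN authors b ON a.author_id = b.id

Result:
title          | author  
---------------+---------
Stone Bridges  | Davis   
Broken Clocks  | Mitchell
Paper Boats    | Lewis   
Empty Rooms    | Perez   
Distant Shores | Mitchell
The Last Train | Nelson  
Quiet Streets  | NULL    


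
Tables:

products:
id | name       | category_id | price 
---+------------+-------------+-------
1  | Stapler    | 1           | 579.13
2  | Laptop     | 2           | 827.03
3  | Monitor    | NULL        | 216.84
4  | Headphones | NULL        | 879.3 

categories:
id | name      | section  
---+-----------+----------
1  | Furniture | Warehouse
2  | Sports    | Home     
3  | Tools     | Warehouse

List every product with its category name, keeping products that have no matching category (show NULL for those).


LEFT JOIN keeps every row from products (the left table); where category_id has no match in categories, the category columns become NULL. Walk through each product:
  - product 1 (Stapler): category_id=1 -> matches Furniture
  - product 2 (Laptop): category_id=2 -> matches Sports
  - product 3 (Monitor): category_id=NULL, no match -> kept with NULL
  - product 4 (Headphones): category_id=NULL, no match -> kept with NULL
All 4 rows appear; 2 have NULL category.

SQL:
SELECT a.name, b.name AS category
FROM products a
LEFT JOIN categories b ON a.category_id = b.id

Result:
name       | category 
-----------+----------
Stapler    | Furniture
Laptop     | Sports   
Monitor    | NULL     
Headphones | NULL     


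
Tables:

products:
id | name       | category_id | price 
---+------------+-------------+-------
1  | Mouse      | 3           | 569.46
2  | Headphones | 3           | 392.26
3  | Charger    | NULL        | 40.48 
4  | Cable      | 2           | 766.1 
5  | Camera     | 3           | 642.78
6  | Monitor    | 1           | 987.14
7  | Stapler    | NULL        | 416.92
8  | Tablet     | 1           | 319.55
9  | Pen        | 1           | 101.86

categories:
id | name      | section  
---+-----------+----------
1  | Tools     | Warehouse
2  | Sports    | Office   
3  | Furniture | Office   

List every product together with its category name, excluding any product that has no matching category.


INNER JOIN keeps only products rows whose category_id matches an id in categories. Walk through each product:
  - product 1 (Mouse): category_id=3 -> matches Furniture
  - product 2 (Headphones): category_id=3 -> matches Furniture
  - product 3 (Charger): category_id=NULL, no match -> dropped
  - product 4 (Cable): category_id=2 -> matches Sports
  - product 5 (Camera): category_id=3 -> matches Furniture
  - product 6 (Monitor): category_id=1 -> matches Tools
  - product 7 (Stapler): category_id=NULL, no match -> dropped
  - product 8 (Tablet): category_id=1 -> matches Tools
  - product 9 (Pen): category_id=1 -> matches Tools
So 2 of 9 rows are dropped.

SQL:
SELECT a.name, b.name AS category
FROM products a
INNER JOIN categories b ON a.category_id = b.id

Result:
name       | category 
-----------+----------
Mouse      | Furniture
Headphones | Furniture
Cable      | Sports   
Camera     | Furniture
Monitor    | Tools    
Tablet     | Tools    
Pen        | Tools    


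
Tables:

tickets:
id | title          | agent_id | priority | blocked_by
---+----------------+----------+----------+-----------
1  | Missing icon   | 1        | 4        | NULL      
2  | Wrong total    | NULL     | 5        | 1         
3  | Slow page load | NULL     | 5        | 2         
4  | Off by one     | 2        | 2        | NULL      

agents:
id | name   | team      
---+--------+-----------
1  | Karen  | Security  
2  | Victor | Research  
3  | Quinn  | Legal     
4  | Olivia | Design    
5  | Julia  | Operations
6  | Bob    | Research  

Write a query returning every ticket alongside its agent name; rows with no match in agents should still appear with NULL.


LEFT JOIN keeps every row from tickets (the left table); where agent_id has no match in agents, the agent columns become NULL. Walk through each ticket:
  - ticket 1 (Missing icon): agent_id=1 -> matches Karen
  - ticket 2 (Wrong total): agent_id=NULL, no match -> kept with NULL
  - ticket 3 (Slow page load): agent_id=NULL, no match -> kept with NULL
  - ticket 4 (Off by one): agent_id=2 -> matches Victor
All 4 rows appear; 2 have NULL agent.

SQL:
SELECT a.title, b.name AS agent
FROM tickets a
LEFT JOIN agents b ON a.agent_id = b.id

Result:
title          | agent 
---------------+-------
Missing icon   | Karen 
Wrong total    | NULL  
Slow page load | NULL  
Off by one     | Victor


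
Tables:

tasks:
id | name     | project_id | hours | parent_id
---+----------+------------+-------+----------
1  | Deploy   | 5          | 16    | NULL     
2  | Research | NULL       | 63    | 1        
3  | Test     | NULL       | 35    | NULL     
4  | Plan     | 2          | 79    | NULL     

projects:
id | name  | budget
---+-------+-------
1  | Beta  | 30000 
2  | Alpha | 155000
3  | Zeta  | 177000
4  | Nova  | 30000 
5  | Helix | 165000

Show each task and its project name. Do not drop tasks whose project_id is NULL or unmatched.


LEFT JOIN keeps every row from tasks (the left table); where project_id has no match in projects, the project columns become NULL. Walk through each task:
  - task 1 (Deploy): project_id=5 -> matches Helix
  - task 2 (Research): project_id=NULL, no match -> kept with NULL
  - task 3 (Test): project_id=NULL, no match -> kept with NULL
  - task 4 (Plan): project_id=2 -> matches Alpha
All 4 rows appear; 2 have NULL project.

SQL:
SELECT a.name, b.name AS project
FROM tasks a
LEFT JOIN projects b ON a.project_id = b.id

Result:
name     | project
---------+--------
Deploy   | Helix  
Research | NULL   
Test     | NULL   
Plan     | Alpha  


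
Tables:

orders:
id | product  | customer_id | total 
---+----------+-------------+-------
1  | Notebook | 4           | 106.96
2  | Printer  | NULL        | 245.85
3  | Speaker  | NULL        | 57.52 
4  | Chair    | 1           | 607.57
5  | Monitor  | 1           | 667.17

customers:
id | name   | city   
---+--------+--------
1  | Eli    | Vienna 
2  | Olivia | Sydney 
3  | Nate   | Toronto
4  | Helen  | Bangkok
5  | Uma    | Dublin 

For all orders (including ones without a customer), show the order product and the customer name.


LEFT JOIN keeps every row from orders (the left table); where customer_id has no match in customers, the customer columns become NULL. Walk through each order:
  - order 1 (Notebook): customer_id=4 -> matches Helen
  - order 2 (Printer): customer_id=NULL, no match -> kept with NULL
  - order 3 (Speaker): customer_id=NULL, no match -> kept with NULL
  - order 4 (Chair): customer_id=1 -> matches Eli
  - order 5 (Monitor): customer_id=1 -> matches Eli
All 5 rows appear; 2 have NULL customer.

SQL:
SELECT a.product, b.name AS customer
FROM orders a
LEFT JOIN customers b ON a.customer_id = b.id

Result:
product  | customer
---------+---------
Notebook | Helen   
Printer  | NULL    
Speaker  | NULL    
Chair    | Eli     
Monitor  | Eli     


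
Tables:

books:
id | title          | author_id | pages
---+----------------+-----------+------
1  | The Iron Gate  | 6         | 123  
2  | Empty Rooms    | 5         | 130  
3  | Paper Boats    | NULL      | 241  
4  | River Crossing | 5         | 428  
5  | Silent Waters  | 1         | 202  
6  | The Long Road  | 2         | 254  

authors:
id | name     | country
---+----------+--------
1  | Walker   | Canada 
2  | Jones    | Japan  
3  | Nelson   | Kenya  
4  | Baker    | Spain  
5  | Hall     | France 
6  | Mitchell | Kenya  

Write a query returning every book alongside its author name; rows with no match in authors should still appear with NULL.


LEFT JOIN keeps every row from books (the left table); where author_id has no match in authors, the author columns become NULL. Walk through each book:
  - book 1 (The Iron Gate): author_id=6 -> matches Mitchell
  - book 2 (Empty Rooms): author_id=5 -> matches Hall
  - book 3 (Paper Boats): author_id=NULL, no match -> kept with NULL
  - book 4 (River Crossing): author_id=5 -> matches Hall
  - book 5 (Silent Waters): author_id=1 -> matches Walker
  - book 6 (The Long Road): author_id=2 -> matches Jones
All 6 rows appear; 1 has NULL author.

SQL:
SELECT a.title, b.name AS author
FROM books a
LEFT JOIN authors b ON a.author_id = b.id

Result:
title          | author  
---------------+---------
The Iron Gate  | Mitchell
Empty Rooms    | Hall    
Paper Boats    | NULL    
River Crossing | Hall    
Silent Waters  | Walker  
The Long Road  | Jones   
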